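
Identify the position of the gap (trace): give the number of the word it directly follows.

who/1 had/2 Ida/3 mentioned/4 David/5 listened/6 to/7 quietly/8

7

The displaced element is "who" (word 1).
It is linked across 1 clause boundary (Ø).
It functions as the object of the preposition "to" of "listened", so the gap sits immediately after word 7 ("to").
Base order: Ida had mentioned David listened to who quietly.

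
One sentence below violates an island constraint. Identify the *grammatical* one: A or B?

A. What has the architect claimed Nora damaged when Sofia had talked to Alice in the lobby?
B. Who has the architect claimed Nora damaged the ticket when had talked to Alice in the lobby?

In B, the wh-phrase is extracted from inside an adjunct island (introduced by "when"), which blocks movement.
In A, the extraction path crosses only that-complement boundaries, which are transparent.
So A is grammatical.

A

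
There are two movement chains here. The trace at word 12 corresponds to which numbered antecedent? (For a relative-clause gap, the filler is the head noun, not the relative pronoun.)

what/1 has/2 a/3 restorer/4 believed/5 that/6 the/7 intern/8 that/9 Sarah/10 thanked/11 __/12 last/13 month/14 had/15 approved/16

8

The marked gap is inside the relative clause, the direct object of "thanked".
Its filler is the head noun "intern" (via "that"), at word 8.
(The other dependency links word 1 to a gap after word 16.)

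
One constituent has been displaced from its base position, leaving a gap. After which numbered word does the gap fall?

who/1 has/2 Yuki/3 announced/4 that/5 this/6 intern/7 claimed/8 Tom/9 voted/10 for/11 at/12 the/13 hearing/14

The displaced element is "who" (word 1).
It is linked across 2 clause boundaries (that → Ø).
It functions as the object of the preposition "for" of "voted", so the gap sits immediately after word 11 ("for").
Base order: Yuki has announced that this intern claimed Tom voted for who at the hearing.

11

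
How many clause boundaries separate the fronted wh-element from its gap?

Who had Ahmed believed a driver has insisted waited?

"who" is extracted from the subject of "waited".
Boundaries crossed, outermost first: [Ø], [Ø] — 2 in total.

2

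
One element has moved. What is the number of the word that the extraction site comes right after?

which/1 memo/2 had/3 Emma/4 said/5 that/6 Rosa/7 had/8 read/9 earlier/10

9

The displaced element is "which memo" (word 2).
It is linked across 1 clause boundary (that).
It functions as the direct object of "read", so the gap sits immediately after word 9 ("read").
Base order: Emma had said that Rosa had read which memo earlier.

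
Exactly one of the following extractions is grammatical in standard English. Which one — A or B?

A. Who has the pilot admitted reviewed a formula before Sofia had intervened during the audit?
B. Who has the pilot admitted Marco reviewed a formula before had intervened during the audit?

A

In B, the wh-phrase is extracted from inside an adjunct island (introduced by "before"), which blocks movement.
In A, the extraction path crosses only that-complement boundaries, which are transparent.
So A is grammatical.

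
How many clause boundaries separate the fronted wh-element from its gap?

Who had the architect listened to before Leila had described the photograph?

"who" originates inside the matrix clause — no clause boundary is crossed.

0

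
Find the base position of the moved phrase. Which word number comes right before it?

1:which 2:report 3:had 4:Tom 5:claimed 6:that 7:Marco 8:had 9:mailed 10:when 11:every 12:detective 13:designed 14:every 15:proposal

9

The displaced element is "which report" (word 2).
It is linked across 1 clause boundary (that).
It functions as the direct object of "mailed", so the gap sits immediately after word 9 ("mailed").
Base order: Tom had claimed that Marco had mailed which report when every detective designed every proposal.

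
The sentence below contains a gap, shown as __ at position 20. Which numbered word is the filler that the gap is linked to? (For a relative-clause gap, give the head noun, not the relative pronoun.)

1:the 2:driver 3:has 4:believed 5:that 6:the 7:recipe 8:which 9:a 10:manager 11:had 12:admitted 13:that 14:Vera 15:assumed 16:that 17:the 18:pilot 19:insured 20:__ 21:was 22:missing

The gap at 20 is the object of "insured", inside a relative clause.
The relative pronoun is "which" (word 8); it is bound by the head noun immediately before it.
Its filler is the head noun "recipe", at word 7.

7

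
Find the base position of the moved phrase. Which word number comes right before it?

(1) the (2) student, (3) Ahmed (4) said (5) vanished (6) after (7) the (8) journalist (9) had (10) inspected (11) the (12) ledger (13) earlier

The displaced element is "the student" (word 2).
It is linked across 1 clause boundary (Ø).
It functions as the subject of "vanished", so the gap sits immediately after word 4 ("said").
Base order: Ahmed said that the student vanished after the journalist had inspected the ledger earlier.

4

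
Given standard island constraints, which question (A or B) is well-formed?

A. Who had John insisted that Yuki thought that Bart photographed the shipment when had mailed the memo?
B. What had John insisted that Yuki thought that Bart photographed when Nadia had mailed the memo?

In A, the wh-phrase is extracted from inside an adjunct island (introduced by "when"), which blocks movement.
In B, the extraction path crosses only that-complement boundaries, which are transparent.
So B is grammatical.

B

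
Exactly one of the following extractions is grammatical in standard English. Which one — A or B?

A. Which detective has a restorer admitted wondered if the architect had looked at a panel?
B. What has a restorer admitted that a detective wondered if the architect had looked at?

A

In B, the wh-phrase is extracted from inside a wh-island (introduced by "if"), which blocks movement.
In A, the extraction path crosses only that-complement boundaries, which are transparent.
So A is grammatical.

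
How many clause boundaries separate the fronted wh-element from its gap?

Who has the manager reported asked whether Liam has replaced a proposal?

1

"who" is extracted from the subject of "asked".
Boundaries crossed, outermost first: [Ø] — 1 in total.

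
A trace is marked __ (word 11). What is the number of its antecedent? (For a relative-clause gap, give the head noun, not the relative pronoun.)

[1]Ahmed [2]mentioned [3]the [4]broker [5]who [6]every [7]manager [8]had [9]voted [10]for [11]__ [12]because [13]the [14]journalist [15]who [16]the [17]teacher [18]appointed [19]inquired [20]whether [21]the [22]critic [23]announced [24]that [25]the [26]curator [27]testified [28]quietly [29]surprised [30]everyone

4

The gap at 11 is the prepositional object of "voted", inside a relative clause.
The relative pronoun is "who" (word 5); it is bound by the head noun immediately before it.
Its filler is the head noun "broker", at word 4.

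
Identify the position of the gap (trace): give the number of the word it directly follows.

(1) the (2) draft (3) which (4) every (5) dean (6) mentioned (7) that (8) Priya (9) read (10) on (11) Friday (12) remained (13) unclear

The displaced element is "the draft" (word 2).
It is linked across 1 clause boundary (that).
It functions as the direct object of "read", so the gap sits immediately after word 9 ("read").
Base order: Every dean mentioned that Priya read the draft on Friday.

9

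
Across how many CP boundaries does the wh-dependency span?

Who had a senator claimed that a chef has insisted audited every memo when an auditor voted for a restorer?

2

"who" is extracted from the subject of "audited".
Boundaries crossed, outermost first: [that], [Ø] — 2 in total.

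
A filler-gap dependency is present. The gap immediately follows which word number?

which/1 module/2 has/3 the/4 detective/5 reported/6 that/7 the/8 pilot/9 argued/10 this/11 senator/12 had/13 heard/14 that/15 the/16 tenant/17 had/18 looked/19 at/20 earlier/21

The displaced element is "which module" (word 2).
It is linked across 3 clause boundaries (that → Ø → that).
It functions as the object of the preposition "at" of "looked", so the gap sits immediately after word 20 ("at").
Base order: The detective has reported that the pilot argued this senator had heard that the tenant had looked at which module earlier.

20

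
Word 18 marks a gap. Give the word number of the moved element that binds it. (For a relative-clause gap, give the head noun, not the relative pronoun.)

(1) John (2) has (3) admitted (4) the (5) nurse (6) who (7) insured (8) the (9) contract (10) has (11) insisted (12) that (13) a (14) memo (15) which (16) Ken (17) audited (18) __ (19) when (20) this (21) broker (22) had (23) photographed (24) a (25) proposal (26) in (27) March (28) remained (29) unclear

14

The gap at 18 is the object of "audited", inside a relative clause.
The relative pronoun is "which" (word 15); it is bound by the head noun immediately before it.
Its filler is the head noun "memo", at word 14.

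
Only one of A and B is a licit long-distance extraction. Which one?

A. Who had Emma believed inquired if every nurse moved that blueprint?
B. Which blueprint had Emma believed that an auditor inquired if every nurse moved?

A

In B, the wh-phrase is extracted from inside a wh-island (introduced by "if"), which blocks movement.
In A, the extraction path crosses only that-complement boundaries, which are transparent.
So A is grammatical.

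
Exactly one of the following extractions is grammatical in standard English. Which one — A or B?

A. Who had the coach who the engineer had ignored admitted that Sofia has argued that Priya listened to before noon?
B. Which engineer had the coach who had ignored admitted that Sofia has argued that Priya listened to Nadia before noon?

In B, the wh-phrase is extracted from inside a complex-NP island (relative clause) (introduced by "who"), which blocks movement.
In A, the extraction path crosses only that-complement boundaries, which are transparent.
So A is grammatical.

A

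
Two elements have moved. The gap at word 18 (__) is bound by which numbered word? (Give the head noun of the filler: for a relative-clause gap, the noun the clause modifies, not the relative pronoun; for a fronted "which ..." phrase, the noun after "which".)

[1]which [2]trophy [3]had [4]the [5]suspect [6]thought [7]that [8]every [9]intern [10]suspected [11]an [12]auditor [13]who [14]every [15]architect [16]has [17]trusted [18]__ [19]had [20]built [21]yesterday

12

The marked gap is inside the relative clause, the direct object of "trusted".
Its filler is the head noun "auditor" (via "who"), at word 12.
(The other dependency links word 2 to a gap after word 20.)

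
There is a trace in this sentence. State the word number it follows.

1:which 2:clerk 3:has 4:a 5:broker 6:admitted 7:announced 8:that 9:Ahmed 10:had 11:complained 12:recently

6

The displaced element is "which clerk" (word 2).
It is linked across 1 clause boundary (Ø).
It functions as the subject of "announced", so the gap sits immediately after word 6 ("admitted").
Base order: A broker has admitted that which clerk announced that Ahmed had complained recently.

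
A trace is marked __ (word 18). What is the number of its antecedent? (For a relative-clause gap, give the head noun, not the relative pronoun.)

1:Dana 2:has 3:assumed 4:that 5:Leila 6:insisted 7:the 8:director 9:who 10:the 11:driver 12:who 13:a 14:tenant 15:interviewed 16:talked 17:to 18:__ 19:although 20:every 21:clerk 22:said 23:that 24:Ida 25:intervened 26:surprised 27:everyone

The gap at 18 is the prepositional object of "talked", inside a relative clause.
The relative pronoun is "who" (word 9); it is bound by the head noun immediately before it.
Its filler is the head noun "director", at word 8.

8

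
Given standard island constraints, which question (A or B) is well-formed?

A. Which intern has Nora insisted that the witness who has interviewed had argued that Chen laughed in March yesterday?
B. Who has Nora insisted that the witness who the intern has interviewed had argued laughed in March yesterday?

B

In A, the wh-phrase is extracted from inside a complex-NP island (relative clause) (introduced by "who"), which blocks movement.
In B, the extraction path crosses only that-complement boundaries, which are transparent.
So B is grammatical.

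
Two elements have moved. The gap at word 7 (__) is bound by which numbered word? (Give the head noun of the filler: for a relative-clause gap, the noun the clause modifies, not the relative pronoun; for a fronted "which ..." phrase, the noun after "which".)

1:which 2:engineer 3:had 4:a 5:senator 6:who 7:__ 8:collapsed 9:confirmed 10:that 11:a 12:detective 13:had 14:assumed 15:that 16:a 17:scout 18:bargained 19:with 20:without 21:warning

5

The marked gap is inside the relative clause, the subject of "collapsed".
Its filler is the head noun "senator" (via "who"), at word 5.
(The other dependency links word 2 to a gap after word 19.)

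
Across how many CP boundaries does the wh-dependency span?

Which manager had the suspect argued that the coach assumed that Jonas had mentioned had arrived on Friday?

3

"which manager" is extracted from the subject of "arrived".
Boundaries crossed, outermost first: [that], [that], [Ø] — 3 in total.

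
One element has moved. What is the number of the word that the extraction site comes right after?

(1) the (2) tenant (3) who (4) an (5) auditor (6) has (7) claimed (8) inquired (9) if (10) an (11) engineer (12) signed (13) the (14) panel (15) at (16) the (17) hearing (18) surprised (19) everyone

7

The displaced element is "the tenant" (word 2).
It is linked across 1 clause boundary (Ø).
It functions as the subject of "inquired", so the gap sits immediately after word 7 ("claimed").
Base order: An auditor has claimed that the tenant inquired if an engineer signed the panel at the hearing.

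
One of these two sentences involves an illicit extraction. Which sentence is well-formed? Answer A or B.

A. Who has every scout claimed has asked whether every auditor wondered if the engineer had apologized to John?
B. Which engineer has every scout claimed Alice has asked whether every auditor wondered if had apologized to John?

In B, the wh-phrase is extracted from inside a wh-island (introduced by "whether"), which blocks movement.
In A, the extraction path crosses only that-complement boundaries, which are transparent.
So A is grammatical.

A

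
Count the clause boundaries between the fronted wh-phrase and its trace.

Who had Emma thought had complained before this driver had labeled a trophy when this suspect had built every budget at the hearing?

1

"who" is extracted from the subject of "complained".
Boundaries crossed, outermost first: [Ø] — 1 in total.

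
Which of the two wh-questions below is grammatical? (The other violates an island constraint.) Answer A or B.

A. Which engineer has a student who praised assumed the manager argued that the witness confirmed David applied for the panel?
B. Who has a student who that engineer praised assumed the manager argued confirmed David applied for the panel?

In A, the wh-phrase is extracted from inside a complex-NP island (relative clause) (introduced by "who"), which blocks movement.
In B, the extraction path crosses only that-complement boundaries, which are transparent.
So B is grammatical.

B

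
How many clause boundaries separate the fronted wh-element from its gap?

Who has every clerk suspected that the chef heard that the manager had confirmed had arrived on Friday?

3

"who" is extracted from the subject of "arrived".
Boundaries crossed, outermost first: [that], [that], [Ø] — 3 in total.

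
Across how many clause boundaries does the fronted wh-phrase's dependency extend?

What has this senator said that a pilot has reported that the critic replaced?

2

"what" is extracted from the object of "replaced".
Boundaries crossed, outermost first: [that], [that] — 2 in total.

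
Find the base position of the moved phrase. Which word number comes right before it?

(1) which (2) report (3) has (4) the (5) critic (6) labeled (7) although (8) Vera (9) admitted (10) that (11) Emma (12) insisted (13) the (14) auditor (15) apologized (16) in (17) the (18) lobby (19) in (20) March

The displaced element is "which report" (word 2).
It functions as the direct object of "labeled", so the gap sits immediately after word 6 ("labeled").
Base order: The critic has labeled which report although Vera admitted that Emma insisted the auditor apologized in the lobby in March.

6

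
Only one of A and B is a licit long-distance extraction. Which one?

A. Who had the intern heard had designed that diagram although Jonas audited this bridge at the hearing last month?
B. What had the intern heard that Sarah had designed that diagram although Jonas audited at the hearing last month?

In B, the wh-phrase is extracted from inside an adjunct island (introduced by "although"), which blocks movement.
In A, the extraction path crosses only that-complement boundaries, which are transparent.
So A is grammatical.

A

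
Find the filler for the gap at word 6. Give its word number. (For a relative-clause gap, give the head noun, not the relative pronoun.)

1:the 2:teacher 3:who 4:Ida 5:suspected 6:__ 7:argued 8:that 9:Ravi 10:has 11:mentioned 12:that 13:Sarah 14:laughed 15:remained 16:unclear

2

The gap at 6 is the subject of "argued", inside a relative clause.
The relative pronoun is "who" (word 3); it is bound by the head noun immediately before it.
Its filler is the head noun "teacher", at word 2.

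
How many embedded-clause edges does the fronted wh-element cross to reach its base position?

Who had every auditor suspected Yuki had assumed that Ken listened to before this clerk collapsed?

2

"who" is extracted from the PP object of "listened".
Boundaries crossed, outermost first: [Ø], [that] — 2 in total.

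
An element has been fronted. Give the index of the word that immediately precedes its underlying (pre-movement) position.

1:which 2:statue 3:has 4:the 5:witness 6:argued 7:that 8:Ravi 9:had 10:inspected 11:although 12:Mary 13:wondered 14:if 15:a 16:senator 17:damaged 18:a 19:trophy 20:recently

10

The displaced element is "which statue" (word 2).
It is linked across 1 clause boundary (that).
It functions as the direct object of "inspected", so the gap sits immediately after word 10 ("inspected").
Base order: The witness has argued that Ravi had inspected which statue although Mary wondered if a senator damaged a trophy recently.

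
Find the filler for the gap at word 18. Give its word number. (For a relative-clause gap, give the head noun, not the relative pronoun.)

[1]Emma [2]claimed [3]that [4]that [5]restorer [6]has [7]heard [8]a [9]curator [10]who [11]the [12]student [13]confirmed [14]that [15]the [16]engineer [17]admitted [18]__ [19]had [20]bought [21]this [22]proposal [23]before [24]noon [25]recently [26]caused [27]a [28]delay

The gap at 18 is the subject of "bought", inside a relative clause.
The relative pronoun is "who" (word 10); it is bound by the head noun immediately before it.
Its filler is the head noun "curator", at word 9.

9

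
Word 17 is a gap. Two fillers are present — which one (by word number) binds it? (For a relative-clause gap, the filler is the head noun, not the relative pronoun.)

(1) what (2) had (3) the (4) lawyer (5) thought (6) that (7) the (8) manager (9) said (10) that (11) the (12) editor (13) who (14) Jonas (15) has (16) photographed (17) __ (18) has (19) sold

12

The marked gap is inside the relative clause, the direct object of "photographed".
Its filler is the head noun "editor" (via "who"), at word 12.
(The other dependency links word 1 to a gap after word 19.)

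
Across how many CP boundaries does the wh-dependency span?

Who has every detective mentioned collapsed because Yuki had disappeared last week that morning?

"who" is extracted from the subject of "collapsed".
Boundaries crossed, outermost first: [Ø] — 1 in total.

1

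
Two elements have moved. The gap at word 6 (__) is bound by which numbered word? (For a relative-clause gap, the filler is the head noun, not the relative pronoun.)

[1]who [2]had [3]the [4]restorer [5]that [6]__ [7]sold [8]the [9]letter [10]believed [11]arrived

4

The marked gap is inside the relative clause, the subject of "sold".
Its filler is the head noun "restorer" (via "that"), at word 4.
(The other dependency links word 1 to a gap after word 10.)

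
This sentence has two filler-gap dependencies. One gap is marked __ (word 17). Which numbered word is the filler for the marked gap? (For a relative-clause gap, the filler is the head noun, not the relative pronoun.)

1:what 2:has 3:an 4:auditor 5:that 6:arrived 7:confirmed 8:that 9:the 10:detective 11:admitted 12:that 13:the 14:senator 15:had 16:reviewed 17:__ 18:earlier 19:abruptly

1

The marked gap is the direct object of "reviewed".
Its filler is the fronted wh-phrase "what", at word 1.
(The other dependency links word 4 to a gap after word 5.)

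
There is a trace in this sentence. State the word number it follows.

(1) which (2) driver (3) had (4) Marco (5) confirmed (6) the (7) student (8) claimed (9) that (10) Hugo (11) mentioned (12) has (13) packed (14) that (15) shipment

11

The displaced element is "which driver" (word 2).
It is linked across 3 clause boundaries (Ø → that → Ø).
It functions as the subject of "packed", so the gap sits immediately after word 11 ("mentioned").
Base order: Marco had confirmed the student claimed that Hugo mentioned that which driver has packed that shipment.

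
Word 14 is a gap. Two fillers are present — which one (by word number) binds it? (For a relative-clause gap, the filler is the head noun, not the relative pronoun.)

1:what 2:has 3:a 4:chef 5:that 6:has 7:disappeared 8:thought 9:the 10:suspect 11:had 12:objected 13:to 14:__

1

The marked gap is the object of the preposition "to" of "objected".
Its filler is the fronted wh-phrase "what", at word 1.
(The other dependency links word 4 to a gap after word 5.)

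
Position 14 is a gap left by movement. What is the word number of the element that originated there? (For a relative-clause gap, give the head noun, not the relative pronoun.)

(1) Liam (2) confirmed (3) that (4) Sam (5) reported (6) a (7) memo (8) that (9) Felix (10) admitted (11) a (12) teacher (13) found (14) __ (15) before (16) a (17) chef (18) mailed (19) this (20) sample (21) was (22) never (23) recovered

7

The gap at 14 is the object of "found", inside a relative clause.
The relative pronoun is "that" (word 8); it is bound by the head noun immediately before it.
Its filler is the head noun "memo", at word 7.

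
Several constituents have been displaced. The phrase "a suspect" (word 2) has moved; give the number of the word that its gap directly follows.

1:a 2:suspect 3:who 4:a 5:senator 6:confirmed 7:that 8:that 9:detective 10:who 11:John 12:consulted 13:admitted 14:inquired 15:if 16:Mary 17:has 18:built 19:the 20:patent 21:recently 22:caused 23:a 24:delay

13

The displaced element is "a suspect" (word 2).
It is linked across 2 clause boundaries (that → Ø).
It functions as the subject of "inquired", so the gap sits immediately after word 13 ("admitted").
Base order: A senator confirmed that that detective who John consulted admitted that a suspect inquired if Mary has built the patent recently.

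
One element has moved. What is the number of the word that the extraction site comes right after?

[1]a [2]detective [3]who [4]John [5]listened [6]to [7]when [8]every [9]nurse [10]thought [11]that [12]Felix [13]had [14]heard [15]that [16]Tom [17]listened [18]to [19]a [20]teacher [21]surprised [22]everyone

6

The displaced element is "a detective" (word 2).
It functions as the object of the preposition "to" of "listened", so the gap sits immediately after word 6 ("to").
Base order: John listened to a detective when every nurse thought that Felix had heard that Tom listened to a teacher.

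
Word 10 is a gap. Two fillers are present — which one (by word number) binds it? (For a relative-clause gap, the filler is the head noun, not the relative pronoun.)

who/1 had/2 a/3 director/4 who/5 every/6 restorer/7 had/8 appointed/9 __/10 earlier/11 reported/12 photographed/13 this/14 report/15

4

The marked gap is inside the relative clause, the direct object of "appointed".
Its filler is the head noun "director" (via "who"), at word 4.
(The other dependency links word 1 to a gap after word 12.)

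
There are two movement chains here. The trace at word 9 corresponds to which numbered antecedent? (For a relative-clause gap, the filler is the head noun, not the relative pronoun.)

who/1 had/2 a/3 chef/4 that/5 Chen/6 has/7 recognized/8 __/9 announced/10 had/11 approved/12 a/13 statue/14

4

The marked gap is inside the relative clause, the direct object of "recognized".
Its filler is the head noun "chef" (via "that"), at word 4.
(The other dependency links word 1 to a gap after word 10.)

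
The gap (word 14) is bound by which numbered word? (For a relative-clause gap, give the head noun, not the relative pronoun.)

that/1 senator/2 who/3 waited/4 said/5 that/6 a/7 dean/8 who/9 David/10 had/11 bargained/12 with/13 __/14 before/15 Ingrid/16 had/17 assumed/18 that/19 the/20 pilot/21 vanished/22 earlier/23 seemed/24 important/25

The gap at 14 is the prepositional object of "bargained", inside a relative clause.
The relative pronoun is "who" (word 9); it is bound by the head noun immediately before it.
Its filler is the head noun "dean", at word 8.

8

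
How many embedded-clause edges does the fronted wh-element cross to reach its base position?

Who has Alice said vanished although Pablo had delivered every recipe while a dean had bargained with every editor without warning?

1

"who" is extracted from the subject of "vanished".
Boundaries crossed, outermost first: [Ø] — 1 in total.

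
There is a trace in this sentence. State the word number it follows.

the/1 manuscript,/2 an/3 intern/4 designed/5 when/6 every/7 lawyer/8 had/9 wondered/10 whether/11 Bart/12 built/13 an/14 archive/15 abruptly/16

The displaced element is "the manuscript" (word 2).
It functions as the direct object of "designed", so the gap sits immediately after word 5 ("designed").
Base order: An intern designed the manuscript when every lawyer had wondered whether Bart built an archive abruptly.

5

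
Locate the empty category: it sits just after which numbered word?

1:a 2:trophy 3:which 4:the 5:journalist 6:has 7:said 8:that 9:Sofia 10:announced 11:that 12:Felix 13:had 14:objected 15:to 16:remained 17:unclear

The displaced element is "a trophy" (word 2).
It is linked across 2 clause boundaries (that → that).
It functions as the object of the preposition "to" of "objected", so the gap sits immediately after word 15 ("to").
Base order: The journalist has said that Sofia announced that Felix had objected to a trophy.

15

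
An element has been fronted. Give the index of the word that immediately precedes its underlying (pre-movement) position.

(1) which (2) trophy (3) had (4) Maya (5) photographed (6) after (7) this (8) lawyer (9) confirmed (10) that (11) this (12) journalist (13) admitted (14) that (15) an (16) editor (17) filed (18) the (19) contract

The displaced element is "which trophy" (word 2).
It functions as the direct object of "photographed", so the gap sits immediately after word 5 ("photographed").
Base order: Maya had photographed which trophy after this lawyer confirmed that this journalist admitted that an editor filed the contract.

5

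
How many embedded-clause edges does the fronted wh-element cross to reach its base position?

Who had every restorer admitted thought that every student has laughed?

1

"who" is extracted from the subject of "thought".
Boundaries crossed, outermost first: [Ø] — 1 in total.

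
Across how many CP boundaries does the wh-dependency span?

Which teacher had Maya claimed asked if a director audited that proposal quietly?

1

"which teacher" is extracted from the subject of "asked".
Boundaries crossed, outermost first: [Ø] — 1 in total.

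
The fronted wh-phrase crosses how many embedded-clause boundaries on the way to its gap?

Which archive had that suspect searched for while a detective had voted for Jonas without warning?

"which archive" originates inside the matrix clause — no clause boundary is crossed.

0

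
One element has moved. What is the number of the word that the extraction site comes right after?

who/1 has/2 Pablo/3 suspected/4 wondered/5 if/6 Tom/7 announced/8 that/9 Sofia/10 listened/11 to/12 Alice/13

4

The displaced element is "who" (word 1).
It is linked across 1 clause boundary (Ø).
It functions as the subject of "wondered", so the gap sits immediately after word 4 ("suspected").
Base order: Pablo has suspected who wondered if Tom announced that Sofia listened to Alice.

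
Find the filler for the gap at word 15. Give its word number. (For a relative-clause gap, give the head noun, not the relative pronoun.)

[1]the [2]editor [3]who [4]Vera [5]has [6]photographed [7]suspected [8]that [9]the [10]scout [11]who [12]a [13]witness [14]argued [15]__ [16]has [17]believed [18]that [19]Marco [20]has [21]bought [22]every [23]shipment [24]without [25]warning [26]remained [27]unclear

The gap at 15 is the subject of "believed", inside a relative clause.
The relative pronoun is "who" (word 11); it is bound by the head noun immediately before it.
Its filler is the head noun "scout", at word 10.

10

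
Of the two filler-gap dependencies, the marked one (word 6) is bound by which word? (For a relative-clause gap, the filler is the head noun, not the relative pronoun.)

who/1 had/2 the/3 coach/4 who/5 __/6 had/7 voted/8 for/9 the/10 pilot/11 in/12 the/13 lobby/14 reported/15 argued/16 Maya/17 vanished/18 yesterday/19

The marked gap is inside the relative clause, the subject of "voted".
Its filler is the head noun "coach" (via "who"), at word 4.
(The other dependency links word 1 to a gap after word 15.)

4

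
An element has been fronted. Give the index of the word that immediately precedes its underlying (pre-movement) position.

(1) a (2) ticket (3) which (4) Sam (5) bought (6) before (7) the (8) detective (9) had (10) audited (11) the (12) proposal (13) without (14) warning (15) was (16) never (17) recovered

The displaced element is "a ticket" (word 2).
It functions as the direct object of "bought", so the gap sits immediately after word 5 ("bought").
Base order: Sam bought a ticket before the detective had audited the proposal without warning.

5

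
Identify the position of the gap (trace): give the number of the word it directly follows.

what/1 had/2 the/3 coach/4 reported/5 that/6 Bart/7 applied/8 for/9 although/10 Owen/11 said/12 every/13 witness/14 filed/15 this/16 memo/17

9

The displaced element is "what" (word 1).
It is linked across 1 clause boundary (that).
It functions as the object of the preposition "for" of "applied", so the gap sits immediately after word 9 ("for").
Base order: The coach had reported that Bart applied for what although Owen said every witness filed this memo.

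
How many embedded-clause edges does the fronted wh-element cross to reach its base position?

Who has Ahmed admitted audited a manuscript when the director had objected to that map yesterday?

1

"who" is extracted from the subject of "audited".
Boundaries crossed, outermost first: [Ø] — 1 in total.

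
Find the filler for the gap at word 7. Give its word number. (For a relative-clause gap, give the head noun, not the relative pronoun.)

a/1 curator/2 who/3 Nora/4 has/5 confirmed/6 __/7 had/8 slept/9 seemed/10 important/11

2

The gap at 7 is the subject of "slept", inside a relative clause.
The relative pronoun is "who" (word 3); it is bound by the head noun immediately before it.
Its filler is the head noun "curator", at word 2.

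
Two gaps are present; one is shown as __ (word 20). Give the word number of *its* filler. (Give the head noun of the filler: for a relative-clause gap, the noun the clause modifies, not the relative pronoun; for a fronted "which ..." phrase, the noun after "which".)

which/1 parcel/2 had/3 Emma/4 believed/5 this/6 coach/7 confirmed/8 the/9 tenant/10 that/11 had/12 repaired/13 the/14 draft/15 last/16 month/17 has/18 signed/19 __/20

The marked gap is the direct object of "signed".
Its filler is the fronted wh-phrase "which parcel", at word 2.
(The other dependency links word 10 to a gap after word 11.)

2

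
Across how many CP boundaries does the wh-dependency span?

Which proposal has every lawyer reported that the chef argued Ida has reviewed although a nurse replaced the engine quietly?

2

"which proposal" is extracted from the object of "reviewed".
Boundaries crossed, outermost first: [that], [Ø] — 2 in total.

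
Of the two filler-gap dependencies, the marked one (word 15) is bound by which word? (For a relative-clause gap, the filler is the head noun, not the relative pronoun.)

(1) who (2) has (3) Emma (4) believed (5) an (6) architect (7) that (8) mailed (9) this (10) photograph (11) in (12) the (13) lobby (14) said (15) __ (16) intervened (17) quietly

1

The marked gap is the subject of "intervened".
Its filler is the fronted wh-phrase "who", at word 1.
(The other dependency links word 6 to a gap after word 7.)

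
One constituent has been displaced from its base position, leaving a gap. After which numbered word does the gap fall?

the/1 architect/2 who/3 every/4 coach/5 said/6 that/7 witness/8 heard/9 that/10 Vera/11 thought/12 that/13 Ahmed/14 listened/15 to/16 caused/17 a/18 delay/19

16

The displaced element is "the architect" (word 2).
It is linked across 3 clause boundaries (Ø → that → that).
It functions as the object of the preposition "to" of "listened", so the gap sits immediately after word 16 ("to").
Base order: Every coach said that witness heard that Vera thought that Ahmed listened to the architect.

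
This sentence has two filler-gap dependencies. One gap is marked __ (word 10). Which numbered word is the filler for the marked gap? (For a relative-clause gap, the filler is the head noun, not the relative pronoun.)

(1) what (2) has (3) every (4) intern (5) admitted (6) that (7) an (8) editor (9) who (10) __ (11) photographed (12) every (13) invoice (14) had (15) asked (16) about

The marked gap is inside the relative clause, the subject of "photographed".
Its filler is the head noun "editor" (via "who"), at word 8.
(The other dependency links word 1 to a gap after word 16.)

8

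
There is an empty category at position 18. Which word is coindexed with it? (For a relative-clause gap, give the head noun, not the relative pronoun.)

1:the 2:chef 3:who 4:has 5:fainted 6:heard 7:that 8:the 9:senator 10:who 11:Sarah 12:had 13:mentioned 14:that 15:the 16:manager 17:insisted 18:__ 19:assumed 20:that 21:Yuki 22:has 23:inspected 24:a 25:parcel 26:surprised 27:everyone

The gap at 18 is the subject of "assumed", inside a relative clause.
The relative pronoun is "who" (word 10); it is bound by the head noun immediately before it.
Its filler is the head noun "senator", at word 9.

9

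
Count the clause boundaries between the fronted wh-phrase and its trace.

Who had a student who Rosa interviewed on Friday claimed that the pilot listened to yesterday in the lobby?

"who" is extracted from the PP object of "listened".
Boundaries crossed, outermost first: [that] — 1 in total.

1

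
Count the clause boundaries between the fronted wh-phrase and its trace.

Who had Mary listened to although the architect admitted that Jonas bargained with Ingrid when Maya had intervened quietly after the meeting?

0

"who" originates inside the matrix clause — no clause boundary is crossed.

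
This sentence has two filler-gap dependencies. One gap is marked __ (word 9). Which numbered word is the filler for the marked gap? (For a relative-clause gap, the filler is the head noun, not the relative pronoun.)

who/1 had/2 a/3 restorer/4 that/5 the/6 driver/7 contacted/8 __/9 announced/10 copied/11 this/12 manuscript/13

The marked gap is inside the relative clause, the direct object of "contacted".
Its filler is the head noun "restorer" (via "that"), at word 4.
(The other dependency links word 1 to a gap after word 10.)

4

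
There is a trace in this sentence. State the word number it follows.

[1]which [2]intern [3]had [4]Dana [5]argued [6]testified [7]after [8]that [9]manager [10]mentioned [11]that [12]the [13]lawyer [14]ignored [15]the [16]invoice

The displaced element is "which intern" (word 2).
It is linked across 1 clause boundary (Ø).
It functions as the subject of "testified", so the gap sits immediately after word 5 ("argued").
Base order: Dana had argued that which intern testified after that manager mentioned that the lawyer ignored the invoice.

5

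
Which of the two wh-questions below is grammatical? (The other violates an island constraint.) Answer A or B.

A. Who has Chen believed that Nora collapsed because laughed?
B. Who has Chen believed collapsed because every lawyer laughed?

B

In A, the wh-phrase is extracted from inside an adjunct island (introduced by "because"), which blocks movement.
In B, the extraction path crosses only that-complement boundaries, which are transparent.
So B is grammatical.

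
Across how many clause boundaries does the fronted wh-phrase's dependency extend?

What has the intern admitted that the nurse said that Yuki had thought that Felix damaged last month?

"what" is extracted from the object of "damaged".
Boundaries crossed, outermost first: [that], [that], [that] — 3 in total.

3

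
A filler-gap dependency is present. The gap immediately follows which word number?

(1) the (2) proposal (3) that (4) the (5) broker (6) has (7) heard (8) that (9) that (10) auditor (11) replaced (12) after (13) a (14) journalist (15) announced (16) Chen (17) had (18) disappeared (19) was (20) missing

The displaced element is "the proposal" (word 2).
It is linked across 1 clause boundary (that).
It functions as the direct object of "replaced", so the gap sits immediately after word 11 ("replaced").
Base order: The broker has heard that that auditor replaced the proposal after a journalist announced Chen had disappeared.

11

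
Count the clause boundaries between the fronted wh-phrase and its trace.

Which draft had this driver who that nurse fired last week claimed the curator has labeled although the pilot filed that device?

1

"which draft" is extracted from the object of "labeled".
Boundaries crossed, outermost first: [Ø] — 1 in total.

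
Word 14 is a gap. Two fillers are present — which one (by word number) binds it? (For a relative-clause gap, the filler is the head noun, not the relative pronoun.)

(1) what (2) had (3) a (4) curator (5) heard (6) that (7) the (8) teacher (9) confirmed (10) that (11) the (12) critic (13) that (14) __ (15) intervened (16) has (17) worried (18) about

12

The marked gap is inside the relative clause, the subject of "intervened".
Its filler is the head noun "critic" (via "that"), at word 12.
(The other dependency links word 1 to a gap after word 18.)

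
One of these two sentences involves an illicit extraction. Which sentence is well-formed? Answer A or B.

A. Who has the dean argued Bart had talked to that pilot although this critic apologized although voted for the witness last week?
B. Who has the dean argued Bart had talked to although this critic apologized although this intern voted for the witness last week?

In A, the wh-phrase is extracted from inside an adjunct island (introduced by "although"), which blocks movement.
In B, the extraction path crosses only that-complement boundaries, which are transparent.
So B is grammatical.

B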